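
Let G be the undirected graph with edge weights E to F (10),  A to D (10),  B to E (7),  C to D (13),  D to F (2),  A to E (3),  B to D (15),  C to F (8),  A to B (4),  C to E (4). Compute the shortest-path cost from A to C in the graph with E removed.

Routes from A to C avoiding E:
A-B-D-F-C: 4 + 15 + 2 + 8 = 29
A-D-F-C: 10 + 2 + 8 = 20
A-D-C: 10 + 13 = 23
A-B-D-C: 4 + 15 + 13 = 32
The minimum is 20.

20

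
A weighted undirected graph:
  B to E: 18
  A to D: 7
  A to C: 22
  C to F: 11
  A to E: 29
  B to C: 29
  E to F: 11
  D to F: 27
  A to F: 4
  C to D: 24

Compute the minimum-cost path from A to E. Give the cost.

15

Comparing a few candidate routes:
A → D → F → E: 7 + 27 + 11 = 45
A → F → E: 4 + 11 = 15
A → E: 29
A → C → F → E: 22 + 11 + 11 = 44
The minimum is 15.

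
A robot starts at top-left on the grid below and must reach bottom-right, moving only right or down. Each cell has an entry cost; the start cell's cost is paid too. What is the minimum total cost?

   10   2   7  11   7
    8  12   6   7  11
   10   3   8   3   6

41

Path r0c0 -> r0c1 -> r0c2 -> r1c2 -> r1c3 -> r2c3 -> r2c4: 10 + 2 + 7 + 6 + 7 + 3 + 6 = 41.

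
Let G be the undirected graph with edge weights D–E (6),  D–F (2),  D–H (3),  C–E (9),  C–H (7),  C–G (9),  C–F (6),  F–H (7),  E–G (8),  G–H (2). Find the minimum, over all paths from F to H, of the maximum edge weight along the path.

3

A few of the F→H routes:
F-H: max(7) = 7
F-D-H: max(2, 3) = 3
F-D-E-G-H: max(2, 6, 8, 2) = 8
F-C-H: max(6, 7) = 7
The minimum achievable maximum is 3.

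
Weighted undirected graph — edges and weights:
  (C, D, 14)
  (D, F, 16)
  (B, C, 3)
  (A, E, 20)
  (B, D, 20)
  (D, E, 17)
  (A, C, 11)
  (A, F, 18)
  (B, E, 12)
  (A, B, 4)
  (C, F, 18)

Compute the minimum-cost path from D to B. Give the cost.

Comparing a few candidate routes:
D → E → B: 17 + 12 = 29
D → C → A → B: 14 + 11 + 4 = 29
D → B: 20
D → C → B: 14 + 3 = 17
The minimum is 17.

17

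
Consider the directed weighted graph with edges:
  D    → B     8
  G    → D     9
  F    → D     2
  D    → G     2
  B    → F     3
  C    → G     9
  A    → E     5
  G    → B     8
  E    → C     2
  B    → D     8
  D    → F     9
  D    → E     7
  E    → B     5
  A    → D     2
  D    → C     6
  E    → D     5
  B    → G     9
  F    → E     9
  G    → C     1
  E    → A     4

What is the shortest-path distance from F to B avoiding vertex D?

14

Candidate routes:
F - E - B: 9 + 5 = 14
F - E - C - G - B: 9 + 2 + 9 + 8 = 28
Best route has total 14.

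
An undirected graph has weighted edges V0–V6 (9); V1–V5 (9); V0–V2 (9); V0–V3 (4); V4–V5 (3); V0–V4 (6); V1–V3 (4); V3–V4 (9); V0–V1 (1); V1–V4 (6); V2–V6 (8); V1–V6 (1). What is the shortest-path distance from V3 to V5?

Checking several routes:
V3→V1→V5: 4 + 9 = 13
V3→V1→V0→V4→V5: 4 + 1 + 6 + 3 = 14
V3→V4→V5: 9 + 3 = 12
V3→V1→V4→V5: 4 + 6 + 3 = 13
V3→V0→V1→V4→V5: 4 + 1 + 6 + 3 = 14
V3→V0→V4→V5: 4 + 6 + 3 = 13
Best route has total 12.

12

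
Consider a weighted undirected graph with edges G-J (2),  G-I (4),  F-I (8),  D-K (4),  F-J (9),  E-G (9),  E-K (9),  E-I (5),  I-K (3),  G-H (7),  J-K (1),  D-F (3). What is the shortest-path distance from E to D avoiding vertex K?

Paths from E to D avoiding K:
E → I → G → J → F → D: 5 + 4 + 2 + 9 + 3 = 23
E → I → F → D: 5 + 8 + 3 = 16
E → G → I → F → D: 9 + 4 + 8 + 3 = 24
E → G → J → F → D: 9 + 2 + 9 + 3 = 23
Shortest: 16.

16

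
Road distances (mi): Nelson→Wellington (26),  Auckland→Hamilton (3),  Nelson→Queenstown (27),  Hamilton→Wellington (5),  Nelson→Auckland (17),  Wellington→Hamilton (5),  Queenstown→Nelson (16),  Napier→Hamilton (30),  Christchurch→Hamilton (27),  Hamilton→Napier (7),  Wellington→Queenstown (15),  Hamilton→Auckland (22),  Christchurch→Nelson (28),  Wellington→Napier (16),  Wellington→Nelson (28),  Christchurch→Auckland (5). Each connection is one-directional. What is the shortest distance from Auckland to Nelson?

36

Candidate routes:
Auckland - Hamilton - Wellington - Queenstown - Nelson: 3 + 5 + 15 + 16 = 39
Auckland - Hamilton - Wellington - Nelson: 3 + 5 + 28 = 36
Best route has total 36 mi.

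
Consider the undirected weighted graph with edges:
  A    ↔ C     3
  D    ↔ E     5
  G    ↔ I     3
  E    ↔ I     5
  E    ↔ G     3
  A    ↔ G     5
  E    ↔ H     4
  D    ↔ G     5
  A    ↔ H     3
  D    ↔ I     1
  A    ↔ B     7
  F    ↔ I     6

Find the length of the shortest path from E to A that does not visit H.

Paths from E to A avoiding H:
E-I-D-G-A: 5 + 1 + 5 + 5 = 16
E-D-G-A: 5 + 5 + 5 = 15
E-I-G-A: 5 + 3 + 5 = 13
E-G-A: 3 + 5 = 8
E-D-I-G-A: 5 + 1 + 3 + 5 = 14
Shortest: 8.

8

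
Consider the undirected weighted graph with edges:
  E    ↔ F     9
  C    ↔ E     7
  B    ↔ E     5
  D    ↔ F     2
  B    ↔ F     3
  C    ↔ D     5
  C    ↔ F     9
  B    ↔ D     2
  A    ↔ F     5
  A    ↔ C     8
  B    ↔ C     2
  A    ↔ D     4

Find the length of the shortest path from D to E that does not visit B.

11

Checking several routes:
D -> A -> F -> E: 4 + 5 + 9 = 18
D -> F -> C -> E: 2 + 9 + 7 = 18
D -> C -> E: 5 + 7 = 12
D -> A -> C -> E: 4 + 8 + 7 = 19
D -> F -> E: 2 + 9 = 11
The minimum is 11.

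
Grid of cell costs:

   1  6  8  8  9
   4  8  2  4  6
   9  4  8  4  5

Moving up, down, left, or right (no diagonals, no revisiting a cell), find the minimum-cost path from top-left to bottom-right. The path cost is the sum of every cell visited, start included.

One optimal route is [0,0] → [1,0] → [1,1] → [1,2] → [1,3] → [2,3] → [2,4].
Its cost is 1 + 4 + 8 + 2 + 4 + 4 + 5 = 28.

28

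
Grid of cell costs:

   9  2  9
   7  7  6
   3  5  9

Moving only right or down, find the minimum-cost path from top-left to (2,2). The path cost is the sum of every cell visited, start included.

32

Cheapest: [0,0] [0,1] [1,1] [2,1] [2,2]
  9 + 2 + 7 + 5 + 9 = 32
(Top row then right column would cost 35.)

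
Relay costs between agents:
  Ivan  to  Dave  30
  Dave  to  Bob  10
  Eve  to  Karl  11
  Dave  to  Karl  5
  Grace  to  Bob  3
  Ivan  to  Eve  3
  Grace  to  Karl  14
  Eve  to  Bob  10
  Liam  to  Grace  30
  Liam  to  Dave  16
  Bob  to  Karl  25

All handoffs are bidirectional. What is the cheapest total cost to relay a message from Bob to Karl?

15

A few of the Bob→Karl routes:
Bob→Grace→Karl: 3 + 14 = 17
Bob→Dave→Karl: 10 + 5 = 15
Bob→Karl: 25
Bob→Eve→Karl: 10 + 11 = 21
Shortest: 15.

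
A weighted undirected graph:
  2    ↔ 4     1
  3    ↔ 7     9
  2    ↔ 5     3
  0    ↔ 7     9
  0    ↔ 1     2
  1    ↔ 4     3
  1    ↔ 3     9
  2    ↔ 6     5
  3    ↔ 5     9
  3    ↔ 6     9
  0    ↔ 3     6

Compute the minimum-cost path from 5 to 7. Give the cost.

18

Checking several routes:
5→3→0→7: 9 + 6 + 9 = 24
5→2→4→1→3→7: 3 + 1 + 3 + 9 + 9 = 25
5→2→4→1→0→7: 3 + 1 + 3 + 2 + 9 = 18
5→3→7: 9 + 9 = 18
5→2→4→1→0→3→7: 3 + 1 + 3 + 2 + 6 + 9 = 24
The minimum is 18.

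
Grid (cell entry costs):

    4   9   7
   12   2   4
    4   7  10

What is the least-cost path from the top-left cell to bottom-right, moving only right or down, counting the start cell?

29

Path [0,0] [0,1] [1,1] [1,2] [2,2]: 4 + 9 + 2 + 4 + 10 = 29.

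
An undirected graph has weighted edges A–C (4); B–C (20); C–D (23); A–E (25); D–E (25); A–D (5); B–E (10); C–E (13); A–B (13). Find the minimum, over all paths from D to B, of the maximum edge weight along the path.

13

Comparing a few candidate routes:
D → A → B: max(5, 13) = 13
D → C → A → B: max(23, 4, 13) = 23
D → C → E → B: max(23, 13, 10) = 23
D → A → C → B: max(5, 4, 20) = 20
D → C → B: max(23, 20) = 23
D → A → C → E → B: max(5, 4, 13, 10) = 13
Best route has worst link 13.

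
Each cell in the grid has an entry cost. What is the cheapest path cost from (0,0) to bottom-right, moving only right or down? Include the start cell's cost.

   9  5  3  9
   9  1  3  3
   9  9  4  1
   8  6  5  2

One optimal route is (0,0)→(0,1)→(1,1)→(1,2)→(1,3)→(2,3)→(3,3).
Its cost is 9 + 5 + 1 + 3 + 3 + 1 + 2 = 24.

24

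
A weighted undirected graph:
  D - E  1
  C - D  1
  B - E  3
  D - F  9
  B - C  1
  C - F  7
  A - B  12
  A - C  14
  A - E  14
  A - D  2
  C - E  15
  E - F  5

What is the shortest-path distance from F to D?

A few of the F→D routes:
F→D: 9
F→C→D: 7 + 1 = 8
F→E→D: 5 + 1 = 6
Best route has total 6.

6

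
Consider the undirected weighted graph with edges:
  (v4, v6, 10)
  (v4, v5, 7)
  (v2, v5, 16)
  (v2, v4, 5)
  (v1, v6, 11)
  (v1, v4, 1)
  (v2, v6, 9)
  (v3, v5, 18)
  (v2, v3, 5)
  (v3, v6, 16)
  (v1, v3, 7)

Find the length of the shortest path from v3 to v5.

Checking several routes:
v3 - v1 - v4 - v2 - v5: 7 + 1 + 5 + 16 = 29
v3 - v5: 18
v3 - v2 - v4 - v5: 5 + 5 + 7 = 17
v3 - v2 - v5: 5 + 16 = 21
v3 - v1 - v4 - v5: 7 + 1 + 7 = 15
Best route has total 15.

15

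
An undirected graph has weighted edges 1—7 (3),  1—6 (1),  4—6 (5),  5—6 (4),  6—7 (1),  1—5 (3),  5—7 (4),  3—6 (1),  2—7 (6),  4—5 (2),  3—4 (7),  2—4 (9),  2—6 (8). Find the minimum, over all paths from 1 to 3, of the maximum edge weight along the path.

1

Comparing a few candidate routes:
1→6→3: max(1, 1) = 1
1→5→6→3: max(3, 4, 1) = 4
1→7→5→6→3: max(3, 4, 4, 1) = 4
1→5→7→6→3: max(3, 4, 1, 1) = 4
1→5→4→6→3: max(3, 2, 5, 1) = 5
1→7→6→3: max(3, 1, 1) = 3
Best route has worst link 1.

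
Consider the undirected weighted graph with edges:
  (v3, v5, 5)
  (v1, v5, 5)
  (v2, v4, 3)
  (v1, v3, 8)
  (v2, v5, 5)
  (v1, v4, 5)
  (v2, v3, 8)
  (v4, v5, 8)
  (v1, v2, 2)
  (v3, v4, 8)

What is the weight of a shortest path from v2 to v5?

5

A few of the v2→v5 routes:
v2 - v3 - v5: 8 + 5 = 13
v2 - v4 - v1 - v5: 3 + 5 + 5 = 13
v2 - v1 - v5: 2 + 5 = 7
v2 - v4 - v5: 3 + 8 = 11
v2 - v5: 5
Shortest: 5.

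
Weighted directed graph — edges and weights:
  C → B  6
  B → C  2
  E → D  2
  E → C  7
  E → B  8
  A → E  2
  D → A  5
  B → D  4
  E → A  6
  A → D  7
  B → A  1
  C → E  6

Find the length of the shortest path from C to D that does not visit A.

8

Candidate routes:
C→E→B→D: 6 + 8 + 4 = 18
C→E→D: 6 + 2 = 8
C→B→D: 6 + 4 = 10
Shortest: 8.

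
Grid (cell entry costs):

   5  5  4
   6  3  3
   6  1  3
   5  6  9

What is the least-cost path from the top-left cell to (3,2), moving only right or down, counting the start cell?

Path [0,0] [0,1] [1,1] [2,1] [2,2] [3,2]: 5 + 5 + 3 + 1 + 3 + 9 = 26.
(Top row then right column would cost 29.)

26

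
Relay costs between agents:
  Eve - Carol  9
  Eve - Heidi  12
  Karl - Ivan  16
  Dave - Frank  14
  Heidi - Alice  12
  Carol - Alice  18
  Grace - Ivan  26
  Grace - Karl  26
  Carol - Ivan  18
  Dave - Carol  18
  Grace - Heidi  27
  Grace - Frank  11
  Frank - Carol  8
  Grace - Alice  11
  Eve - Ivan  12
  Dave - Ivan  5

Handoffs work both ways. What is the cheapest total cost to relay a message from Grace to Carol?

Some routes from Grace to Carol:
Grace - Ivan - Carol: 26 + 18 = 44
Grace - Alice - Carol: 11 + 18 = 29
Grace - Frank - Carol: 11 + 8 = 19
Grace - Frank - Dave - Carol: 11 + 14 + 18 = 43
Shortest: 19.

19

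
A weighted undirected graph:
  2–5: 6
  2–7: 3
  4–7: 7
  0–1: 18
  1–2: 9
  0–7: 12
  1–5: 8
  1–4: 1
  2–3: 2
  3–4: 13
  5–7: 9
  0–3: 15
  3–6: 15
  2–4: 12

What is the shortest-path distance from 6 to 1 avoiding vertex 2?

29

Some routes from 6 to 1 avoiding 2:
6-3-0-7-4-1: 15 + 15 + 12 + 7 + 1 = 50
6-3-0-1: 15 + 15 + 18 = 48
6-3-4-7-5-1: 15 + 13 + 7 + 9 + 8 = 52
6-3-4-1: 15 + 13 + 1 = 29
Shortest: 29.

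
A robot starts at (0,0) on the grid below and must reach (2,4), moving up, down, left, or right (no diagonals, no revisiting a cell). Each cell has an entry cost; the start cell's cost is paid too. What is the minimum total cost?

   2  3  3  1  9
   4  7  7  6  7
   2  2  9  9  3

Take [0,0] → [0,1] → [0,2] → [0,3] → [1,3] → [1,4] → [2,4] for a total of 2 + 3 + 3 + 1 + 6 + 7 + 3 = 25.

25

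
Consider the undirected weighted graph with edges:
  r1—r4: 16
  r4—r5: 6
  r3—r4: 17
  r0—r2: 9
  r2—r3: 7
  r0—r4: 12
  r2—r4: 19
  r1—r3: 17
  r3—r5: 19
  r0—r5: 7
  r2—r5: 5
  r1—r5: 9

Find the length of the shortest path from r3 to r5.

12

Comparing a few candidate routes:
r3→r2→r5: 7 + 5 = 12
r3→r4→r5: 17 + 6 = 23
r3→r2→r0→r5: 7 + 9 + 7 = 23
r3→r5: 19
Best route has total 12.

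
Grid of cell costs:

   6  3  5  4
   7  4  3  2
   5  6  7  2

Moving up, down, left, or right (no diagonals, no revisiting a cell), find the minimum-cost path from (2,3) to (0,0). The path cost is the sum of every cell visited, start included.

Best path: r2c3→r1c3→r1c2→r1c1→r0c1→r0c0
Cost: 2 + 2 + 3 + 4 + 3 + 6 = 20

20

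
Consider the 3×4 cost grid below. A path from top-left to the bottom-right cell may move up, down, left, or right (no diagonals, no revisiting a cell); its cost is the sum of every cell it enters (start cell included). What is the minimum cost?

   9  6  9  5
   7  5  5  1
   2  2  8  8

34

Cheapest: (0,0) (0,1) (1,1) (1,2) (1,3) (2,3)
  9 + 6 + 5 + 5 + 1 + 8 = 34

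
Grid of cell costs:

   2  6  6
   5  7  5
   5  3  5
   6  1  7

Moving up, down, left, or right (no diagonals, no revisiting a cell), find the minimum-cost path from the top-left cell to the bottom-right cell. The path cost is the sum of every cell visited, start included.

Take [0,0] → [1,0] → [2,0] → [2,1] → [3,1] → [3,2] for a total of 2 + 5 + 5 + 3 + 1 + 7 = 23.

23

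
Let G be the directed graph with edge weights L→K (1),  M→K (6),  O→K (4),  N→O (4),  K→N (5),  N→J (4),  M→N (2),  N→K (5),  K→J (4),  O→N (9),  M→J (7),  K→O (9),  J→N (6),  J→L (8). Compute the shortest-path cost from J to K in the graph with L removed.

Routes from J to K avoiding L:
J-N-O-K: 6 + 4 + 4 = 14
J-N-K: 6 + 5 = 11
Best route has total 11.

11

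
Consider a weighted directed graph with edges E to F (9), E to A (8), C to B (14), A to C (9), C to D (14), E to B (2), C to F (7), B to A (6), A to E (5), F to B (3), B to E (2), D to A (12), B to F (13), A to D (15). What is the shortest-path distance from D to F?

26

A few of the D→F routes:
D - A - E - F: 12 + 5 + 9 = 26
D - A - E - B - F: 12 + 5 + 2 + 13 = 32
D - A - C - F: 12 + 9 + 7 = 28
The minimum is 26.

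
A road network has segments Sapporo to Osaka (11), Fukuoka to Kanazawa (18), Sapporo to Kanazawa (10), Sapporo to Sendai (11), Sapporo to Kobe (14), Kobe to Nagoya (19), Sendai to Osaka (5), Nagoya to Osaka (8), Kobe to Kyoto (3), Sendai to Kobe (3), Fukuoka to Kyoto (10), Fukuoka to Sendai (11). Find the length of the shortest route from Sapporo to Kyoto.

Some routes from Sapporo to Kyoto:
Sapporo→Sendai→Kobe→Kyoto: 11 + 3 + 3 = 17
Sapporo→Kobe→Kyoto: 14 + 3 = 17
Sapporo→Osaka→Sendai→Kobe→Kyoto: 11 + 5 + 3 + 3 = 22
The minimum is 17 mi.

17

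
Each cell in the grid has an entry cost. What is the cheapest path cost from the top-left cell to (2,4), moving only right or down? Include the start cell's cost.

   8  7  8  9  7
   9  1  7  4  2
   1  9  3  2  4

32

One optimal route is (0,0)→(0,1)→(1,1)→(1,2)→(2,2)→(2,3)→(2,4).
Its cost is 8 + 7 + 1 + 7 + 3 + 2 + 4 = 32.
(Top row then right column would cost 45.)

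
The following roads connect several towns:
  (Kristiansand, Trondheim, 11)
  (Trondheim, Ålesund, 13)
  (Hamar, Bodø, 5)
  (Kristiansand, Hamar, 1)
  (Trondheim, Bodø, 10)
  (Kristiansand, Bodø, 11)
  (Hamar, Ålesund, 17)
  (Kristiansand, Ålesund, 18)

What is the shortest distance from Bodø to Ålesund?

22

Comparing a few candidate routes:
Bodø→Kristiansand→Hamar→Ålesund: 11 + 1 + 17 = 29
Bodø→Hamar→Kristiansand→Ålesund: 5 + 1 + 18 = 24
Bodø→Trondheim→Ålesund: 10 + 13 = 23
Bodø→Kristiansand→Ålesund: 11 + 18 = 29
Bodø→Hamar→Ålesund: 5 + 17 = 22
Shortest: 22.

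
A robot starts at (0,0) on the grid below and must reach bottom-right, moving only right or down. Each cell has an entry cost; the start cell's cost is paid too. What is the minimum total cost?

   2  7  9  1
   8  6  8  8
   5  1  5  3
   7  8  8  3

27

Take [0,0] [0,1] [1,1] [2,1] [2,2] [2,3] [3,3] for a total of 2 + 7 + 6 + 1 + 5 + 3 + 3 = 27.
For comparison, the top-then-right route costs 33.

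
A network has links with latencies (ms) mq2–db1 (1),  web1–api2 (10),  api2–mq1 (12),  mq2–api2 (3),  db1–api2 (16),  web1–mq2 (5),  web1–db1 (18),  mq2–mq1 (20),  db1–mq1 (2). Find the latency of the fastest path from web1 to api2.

8

A few of the web1→api2 routes:
web1→mq2→api2: 5 + 3 = 8
web1→api2: 10
web1→mq2→db1→mq1→api2: 5 + 1 + 2 + 12 = 20
Shortest: 8 ms.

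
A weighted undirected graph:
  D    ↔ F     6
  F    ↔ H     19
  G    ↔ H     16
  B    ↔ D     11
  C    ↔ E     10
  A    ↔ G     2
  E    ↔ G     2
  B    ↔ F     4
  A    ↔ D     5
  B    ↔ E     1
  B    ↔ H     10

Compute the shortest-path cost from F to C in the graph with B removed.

25

Routes from F to C avoiding B:
F-D-A-G-E-C: 6 + 5 + 2 + 2 + 10 = 25
F-H-G-E-C: 19 + 16 + 2 + 10 = 47
The minimum is 25.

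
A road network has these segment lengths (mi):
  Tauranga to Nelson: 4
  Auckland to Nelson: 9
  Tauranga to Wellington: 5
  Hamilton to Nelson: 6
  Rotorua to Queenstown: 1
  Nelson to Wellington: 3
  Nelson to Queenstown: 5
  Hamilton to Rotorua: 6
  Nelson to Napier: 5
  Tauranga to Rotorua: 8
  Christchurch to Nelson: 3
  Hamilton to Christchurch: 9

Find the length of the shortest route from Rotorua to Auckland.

A few of the Rotorua→Auckland routes:
Rotorua-Queenstown-Nelson-Auckland: 1 + 5 + 9 = 15
Rotorua-Hamilton-Nelson-Auckland: 6 + 6 + 9 = 21
Rotorua-Tauranga-Nelson-Auckland: 8 + 4 + 9 = 21
Rotorua-Tauranga-Wellington-Nelson-Auckland: 8 + 5 + 3 + 9 = 25
Shortest: 15 mi.

15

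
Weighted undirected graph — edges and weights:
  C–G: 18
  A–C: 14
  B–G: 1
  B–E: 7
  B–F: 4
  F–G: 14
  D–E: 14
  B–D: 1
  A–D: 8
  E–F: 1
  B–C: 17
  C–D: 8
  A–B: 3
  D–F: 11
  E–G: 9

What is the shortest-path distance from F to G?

Comparing a few candidate routes:
F → B → G: 4 + 1 = 5
F → E → G: 1 + 9 = 10
F → E → B → G: 1 + 7 + 1 = 9
Best route has total 5.

5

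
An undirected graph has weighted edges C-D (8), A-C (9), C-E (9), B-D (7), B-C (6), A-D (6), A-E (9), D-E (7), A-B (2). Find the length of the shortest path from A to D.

Some routes from A to D:
A → D: 6
A → E → D: 9 + 7 = 16
A → B → C → D: 2 + 6 + 8 = 16
A → B → D: 2 + 7 = 9
Shortest: 6.

6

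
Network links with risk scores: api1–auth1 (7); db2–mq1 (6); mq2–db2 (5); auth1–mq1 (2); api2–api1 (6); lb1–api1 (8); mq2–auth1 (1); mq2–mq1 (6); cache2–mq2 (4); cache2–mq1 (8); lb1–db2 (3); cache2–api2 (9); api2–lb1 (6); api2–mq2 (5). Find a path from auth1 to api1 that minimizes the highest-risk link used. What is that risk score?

6

A few of the auth1→api1 routes:
auth1-mq2-db2-lb1-api2-api1: max(1, 5, 3, 6, 6) = 6
auth1-mq1-mq2-db2-lb1-api2-api1: max(2, 6, 5, 3, 6, 6) = 6
auth1-mq1-db2-mq2-api2-api1: max(2, 6, 5, 5, 6) = 6
auth1-mq1-mq2-api2-api1: max(2, 6, 5, 6) = 6
auth1-mq1-db2-lb1-api2-api1: max(2, 6, 3, 6, 6) = 6
Best route has worst link 6.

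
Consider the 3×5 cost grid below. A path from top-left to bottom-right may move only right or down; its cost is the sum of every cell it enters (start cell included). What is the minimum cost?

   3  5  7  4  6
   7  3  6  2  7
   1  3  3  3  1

21

Best path: r0c0→r0c1→r1c1→r2c1→r2c2→r2c3→r2c4
Cost: 3 + 5 + 3 + 3 + 3 + 3 + 1 = 21
For comparison, the top-then-right route costs 33.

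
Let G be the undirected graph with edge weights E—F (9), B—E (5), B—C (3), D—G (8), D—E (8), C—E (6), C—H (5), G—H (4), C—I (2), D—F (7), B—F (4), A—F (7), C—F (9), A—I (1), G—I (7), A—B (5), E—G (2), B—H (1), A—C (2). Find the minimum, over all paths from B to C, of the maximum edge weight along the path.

3

A few of the B→C routes:
B→A→C: max(5, 2) = 5
B→A→I→C: max(5, 1, 2) = 5
B→C: max(3) = 3
The minimum achievable maximum is 3.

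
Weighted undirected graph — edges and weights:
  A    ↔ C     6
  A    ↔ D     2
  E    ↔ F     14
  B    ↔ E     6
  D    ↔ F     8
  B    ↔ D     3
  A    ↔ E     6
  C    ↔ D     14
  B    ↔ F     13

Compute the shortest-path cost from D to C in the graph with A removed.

14

Paths from D to C avoiding A:
D -> C: 14
Shortest: 14.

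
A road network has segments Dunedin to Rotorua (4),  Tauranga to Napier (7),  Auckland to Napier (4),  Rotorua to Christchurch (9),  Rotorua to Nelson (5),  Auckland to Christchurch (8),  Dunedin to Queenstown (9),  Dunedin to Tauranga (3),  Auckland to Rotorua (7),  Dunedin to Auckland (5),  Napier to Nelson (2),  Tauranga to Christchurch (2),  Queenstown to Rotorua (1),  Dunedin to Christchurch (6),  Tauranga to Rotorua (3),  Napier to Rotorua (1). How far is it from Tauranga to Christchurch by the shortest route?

2

Checking several routes:
Tauranga → Christchurch: 2
Tauranga → Rotorua → Christchurch: 3 + 9 = 12
Tauranga → Dunedin → Christchurch: 3 + 6 = 9
The minimum is 2 mi.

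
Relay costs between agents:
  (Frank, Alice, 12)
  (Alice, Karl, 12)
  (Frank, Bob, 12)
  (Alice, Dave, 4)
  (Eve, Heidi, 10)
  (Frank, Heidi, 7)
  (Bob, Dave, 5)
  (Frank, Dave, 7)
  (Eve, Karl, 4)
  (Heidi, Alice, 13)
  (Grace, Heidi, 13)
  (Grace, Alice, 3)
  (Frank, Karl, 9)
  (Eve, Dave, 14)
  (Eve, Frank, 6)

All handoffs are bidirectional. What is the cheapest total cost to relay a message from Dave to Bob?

5

A few of the Dave→Bob routes:
Dave -> Eve -> Frank -> Bob: 14 + 6 + 12 = 32
Dave -> Frank -> Bob: 7 + 12 = 19
Dave -> Bob: 5
Dave -> Alice -> Frank -> Bob: 4 + 12 + 12 = 28
Shortest: 5.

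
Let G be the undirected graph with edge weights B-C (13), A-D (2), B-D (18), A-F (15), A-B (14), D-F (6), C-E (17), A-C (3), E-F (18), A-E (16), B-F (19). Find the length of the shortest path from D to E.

Checking several routes:
D - A - C - E: 2 + 3 + 17 = 22
D - F - E: 6 + 18 = 24
D - A - E: 2 + 16 = 18
D - A - F - E: 2 + 15 + 18 = 35
The minimum is 18.

18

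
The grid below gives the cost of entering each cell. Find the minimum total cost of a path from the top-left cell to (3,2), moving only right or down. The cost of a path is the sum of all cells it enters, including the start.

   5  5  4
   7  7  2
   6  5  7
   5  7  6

Best path: [0,0] [0,1] [0,2] [1,2] [2,2] [3,2]
Cost: 5 + 5 + 4 + 2 + 7 + 6 = 29

29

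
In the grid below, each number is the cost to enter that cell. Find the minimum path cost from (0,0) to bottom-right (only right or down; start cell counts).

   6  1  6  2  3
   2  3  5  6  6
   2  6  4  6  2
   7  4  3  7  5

31

Best path: r0c0 -> r0c1 -> r0c2 -> r0c3 -> r0c4 -> r1c4 -> r2c4 -> r3c4
Cost: 6 + 1 + 6 + 2 + 3 + 6 + 2 + 5 = 31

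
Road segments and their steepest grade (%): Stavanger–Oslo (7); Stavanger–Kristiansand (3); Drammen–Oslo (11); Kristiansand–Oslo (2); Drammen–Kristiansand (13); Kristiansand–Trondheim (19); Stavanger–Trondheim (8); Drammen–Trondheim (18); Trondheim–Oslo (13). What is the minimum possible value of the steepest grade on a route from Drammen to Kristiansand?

Comparing a few candidate routes:
Drammen→Oslo→Kristiansand: max(11, 2) = 11
Drammen→Oslo→Stavanger→Kristiansand: max(11, 7, 3) = 11
Drammen→Oslo→Trondheim→Stavanger→Kristiansand: max(11, 13, 8, 3) = 13
Drammen→Kristiansand: max(13) = 13
Drammen→Trondheim→Oslo→Kristiansand: max(18, 13, 2) = 18
Best route has worst link 11%.

11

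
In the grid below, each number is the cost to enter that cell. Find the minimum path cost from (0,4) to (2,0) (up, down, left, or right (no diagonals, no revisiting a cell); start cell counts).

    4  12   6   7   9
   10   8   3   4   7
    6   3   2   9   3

Take r0c4 r0c3 r1c3 r1c2 r2c2 r2c1 r2c0 for a total of 9 + 7 + 4 + 3 + 2 + 3 + 6 = 34.

34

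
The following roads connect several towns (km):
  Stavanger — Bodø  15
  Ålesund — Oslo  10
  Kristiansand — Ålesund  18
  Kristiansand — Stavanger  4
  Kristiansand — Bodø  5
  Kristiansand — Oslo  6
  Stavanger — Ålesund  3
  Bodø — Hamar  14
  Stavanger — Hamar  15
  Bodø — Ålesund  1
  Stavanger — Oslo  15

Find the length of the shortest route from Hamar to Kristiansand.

19

Comparing a few candidate routes:
Hamar → Stavanger → Kristiansand: 15 + 4 = 19
Hamar → Bodø → Ålesund → Stavanger → Kristiansand: 14 + 1 + 3 + 4 = 22
Hamar → Stavanger → Ålesund → Bodø → Kristiansand: 15 + 3 + 1 + 5 = 24
Hamar → Bodø → Kristiansand: 14 + 5 = 19
The minimum is 19 km.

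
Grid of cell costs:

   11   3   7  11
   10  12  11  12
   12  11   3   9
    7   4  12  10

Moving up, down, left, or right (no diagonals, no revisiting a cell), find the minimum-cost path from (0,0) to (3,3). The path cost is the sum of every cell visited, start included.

54

Best path: (0,0) → (0,1) → (0,2) → (1,2) → (2,2) → (2,3) → (3,3)
Cost: 11 + 3 + 7 + 11 + 3 + 9 + 10 = 54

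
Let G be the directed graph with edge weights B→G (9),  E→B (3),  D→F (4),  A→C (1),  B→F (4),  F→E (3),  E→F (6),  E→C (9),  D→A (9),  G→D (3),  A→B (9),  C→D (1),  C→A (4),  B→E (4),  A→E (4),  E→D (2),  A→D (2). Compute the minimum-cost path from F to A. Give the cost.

Candidate routes:
F→E→D→A: 3 + 2 + 9 = 14
F→E→B→G→D→A: 3 + 3 + 9 + 3 + 9 = 27
F→E→C→A: 3 + 9 + 4 = 16
F→E→C→D→A: 3 + 9 + 1 + 9 = 22
Best route has total 14.

14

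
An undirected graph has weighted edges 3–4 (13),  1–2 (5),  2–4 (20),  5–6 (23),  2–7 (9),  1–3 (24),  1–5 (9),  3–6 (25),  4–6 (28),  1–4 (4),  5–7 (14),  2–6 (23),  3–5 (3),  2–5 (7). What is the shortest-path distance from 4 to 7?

18

Checking several routes:
4→1→5→7: 4 + 9 + 14 = 27
4→1→2→5→7: 4 + 5 + 7 + 14 = 30
4→2→7: 20 + 9 = 29
4→1→5→2→7: 4 + 9 + 7 + 9 = 29
4→1→2→7: 4 + 5 + 9 = 18
Shortest: 18.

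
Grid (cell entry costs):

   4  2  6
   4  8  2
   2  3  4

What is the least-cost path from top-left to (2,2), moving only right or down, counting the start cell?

17

Take [0,0] -> [1,0] -> [2,0] -> [2,1] -> [2,2] for a total of 4 + 4 + 2 + 3 + 4 = 17.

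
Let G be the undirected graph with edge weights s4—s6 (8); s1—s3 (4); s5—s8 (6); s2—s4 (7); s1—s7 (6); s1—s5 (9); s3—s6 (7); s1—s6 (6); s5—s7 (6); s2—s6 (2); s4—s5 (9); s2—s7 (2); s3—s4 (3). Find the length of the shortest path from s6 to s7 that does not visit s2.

Comparing a few candidate routes:
s6 → s1 → s7: 6 + 6 = 12
s6 → s4 → s5 → s7: 8 + 9 + 6 = 23
s6 → s3 → s1 → s7: 7 + 4 + 6 = 17
s6 → s1 → s5 → s7: 6 + 9 + 6 = 21
s6 → s3 → s4 → s5 → s7: 7 + 3 + 9 + 6 = 25
s6 → s4 → s3 → s1 → s7: 8 + 3 + 4 + 6 = 21
The minimum is 12.

12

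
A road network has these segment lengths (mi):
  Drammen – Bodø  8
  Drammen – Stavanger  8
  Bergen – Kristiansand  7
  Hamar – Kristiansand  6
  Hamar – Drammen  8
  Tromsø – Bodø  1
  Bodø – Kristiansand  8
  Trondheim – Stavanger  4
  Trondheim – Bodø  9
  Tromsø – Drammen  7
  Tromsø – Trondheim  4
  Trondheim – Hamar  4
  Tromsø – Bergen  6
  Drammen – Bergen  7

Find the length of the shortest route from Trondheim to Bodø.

5

Checking several routes:
Trondheim-Tromsø-Bodø: 4 + 1 = 5
Trondheim-Bodø: 9
Trondheim-Hamar-Kristiansand-Bodø: 4 + 6 + 8 = 18
Trondheim-Tromsø-Drammen-Bodø: 4 + 7 + 8 = 19
Best route has total 5 mi.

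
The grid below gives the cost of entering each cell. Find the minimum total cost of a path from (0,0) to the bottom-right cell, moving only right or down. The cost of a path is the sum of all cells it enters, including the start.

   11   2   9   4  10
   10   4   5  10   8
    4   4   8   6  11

Take [0,0]→[0,1]→[1,1]→[2,1]→[2,2]→[2,3]→[2,4] for a total of 11 + 2 + 4 + 4 + 8 + 6 + 11 = 46.
For comparison, the top-then-right route costs 55.

46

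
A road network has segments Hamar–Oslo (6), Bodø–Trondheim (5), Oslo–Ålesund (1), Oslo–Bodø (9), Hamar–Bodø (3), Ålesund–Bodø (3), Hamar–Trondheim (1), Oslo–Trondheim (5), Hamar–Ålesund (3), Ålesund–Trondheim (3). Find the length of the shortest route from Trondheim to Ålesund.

3

Some routes from Trondheim to Ålesund:
Trondheim-Hamar-Ålesund: 1 + 3 = 4
Trondheim-Ålesund: 3
Trondheim-Hamar-Bodø-Ålesund: 1 + 3 + 3 = 7
Trondheim-Oslo-Ålesund: 5 + 1 = 6
The minimum is 3 mi.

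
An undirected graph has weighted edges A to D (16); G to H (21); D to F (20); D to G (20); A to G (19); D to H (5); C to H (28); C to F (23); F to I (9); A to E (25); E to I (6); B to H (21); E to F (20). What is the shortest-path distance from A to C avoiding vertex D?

63

Candidate routes:
A-E-I-F-C: 25 + 6 + 9 + 23 = 63
A-E-F-C: 25 + 20 + 23 = 68
A-G-H-C: 19 + 21 + 28 = 68
The minimum is 63.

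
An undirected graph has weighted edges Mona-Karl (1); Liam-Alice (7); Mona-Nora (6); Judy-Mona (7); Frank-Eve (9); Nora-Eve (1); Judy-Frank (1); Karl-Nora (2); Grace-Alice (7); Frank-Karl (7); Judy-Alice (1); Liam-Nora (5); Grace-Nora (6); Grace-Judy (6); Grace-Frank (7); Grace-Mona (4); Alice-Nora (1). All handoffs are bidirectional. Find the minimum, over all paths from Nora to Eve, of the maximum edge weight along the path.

Checking several routes:
Nora - Mona - Grace - Alice - Judy - Frank - Eve: max(6, 4, 7, 1, 1, 9) = 9
Nora - Mona - Grace - Judy - Frank - Eve: max(6, 4, 6, 1, 9) = 9
Nora - Mona - Grace - Frank - Eve: max(6, 4, 7, 9) = 9
Nora - Eve: max(1) = 1
Best route has worst link 1.

1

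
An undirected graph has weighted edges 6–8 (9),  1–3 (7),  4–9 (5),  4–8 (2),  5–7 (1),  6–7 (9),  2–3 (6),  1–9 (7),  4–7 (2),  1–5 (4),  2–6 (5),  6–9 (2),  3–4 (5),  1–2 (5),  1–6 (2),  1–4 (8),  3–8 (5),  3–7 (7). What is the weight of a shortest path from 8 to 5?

Comparing a few candidate routes:
8 -> 3 -> 7 -> 5: 5 + 7 + 1 = 13
8 -> 4 -> 1 -> 5: 2 + 8 + 4 = 14
8 -> 3 -> 4 -> 7 -> 5: 5 + 5 + 2 + 1 = 13
8 -> 4 -> 7 -> 5: 2 + 2 + 1 = 5
Shortest: 5.

5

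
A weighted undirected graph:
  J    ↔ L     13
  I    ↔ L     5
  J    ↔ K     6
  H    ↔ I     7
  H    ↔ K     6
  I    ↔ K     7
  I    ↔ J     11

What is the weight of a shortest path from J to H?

12

Routes from J to H:
J-I-H: 11 + 7 = 18
J-K-I-H: 6 + 7 + 7 = 20
J-L-I-H: 13 + 5 + 7 = 25
J-I-K-H: 11 + 7 + 6 = 24
J-K-H: 6 + 6 = 12
J-L-I-K-H: 13 + 5 + 7 + 6 = 31
Shortest: 12.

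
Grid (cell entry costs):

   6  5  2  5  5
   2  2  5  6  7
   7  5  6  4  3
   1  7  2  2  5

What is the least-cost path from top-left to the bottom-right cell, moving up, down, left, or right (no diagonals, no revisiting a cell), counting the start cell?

30

Best path: r0c0 → r1c0 → r1c1 → r1c2 → r2c2 → r3c2 → r3c3 → r3c4
Cost: 6 + 2 + 2 + 5 + 6 + 2 + 2 + 5 = 30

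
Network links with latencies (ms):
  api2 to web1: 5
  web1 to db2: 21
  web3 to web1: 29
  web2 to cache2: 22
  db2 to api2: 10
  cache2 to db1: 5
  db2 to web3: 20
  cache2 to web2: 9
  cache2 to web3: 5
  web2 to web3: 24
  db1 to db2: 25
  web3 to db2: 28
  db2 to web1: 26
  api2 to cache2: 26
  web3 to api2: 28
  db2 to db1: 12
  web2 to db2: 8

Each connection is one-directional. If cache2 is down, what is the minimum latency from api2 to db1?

38

Candidate routes:
api2 -> web1 -> db2 -> db1: 5 + 21 + 12 = 38
The minimum is 38 ms.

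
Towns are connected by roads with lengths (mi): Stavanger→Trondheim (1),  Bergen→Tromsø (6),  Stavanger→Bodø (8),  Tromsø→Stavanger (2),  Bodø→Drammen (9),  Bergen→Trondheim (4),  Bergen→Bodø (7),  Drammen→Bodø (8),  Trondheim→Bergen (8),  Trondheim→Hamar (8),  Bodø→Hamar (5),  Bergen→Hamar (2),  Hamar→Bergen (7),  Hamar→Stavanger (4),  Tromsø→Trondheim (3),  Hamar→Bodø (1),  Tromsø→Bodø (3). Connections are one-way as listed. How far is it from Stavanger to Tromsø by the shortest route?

15

Paths from Stavanger to Tromsø:
Stavanger-Bodø-Hamar-Bergen-Tromsø: 8 + 5 + 7 + 6 = 26
Stavanger-Trondheim-Hamar-Bergen-Tromsø: 1 + 8 + 7 + 6 = 22
Stavanger-Trondheim-Bergen-Tromsø: 1 + 8 + 6 = 15
Shortest: 15 mi.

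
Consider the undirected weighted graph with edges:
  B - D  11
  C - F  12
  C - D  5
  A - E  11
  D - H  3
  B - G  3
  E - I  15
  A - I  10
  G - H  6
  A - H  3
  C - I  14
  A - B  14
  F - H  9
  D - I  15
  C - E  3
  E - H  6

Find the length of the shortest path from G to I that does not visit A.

Some routes from G to I avoiding A:
G - B - D - I: 3 + 11 + 15 = 29
G - H - D - I: 6 + 3 + 15 = 24
G - H - E - C - I: 6 + 6 + 3 + 14 = 29
G - H - E - I: 6 + 6 + 15 = 27
G - H - D - C - I: 6 + 3 + 5 + 14 = 28
Best route has total 24.

24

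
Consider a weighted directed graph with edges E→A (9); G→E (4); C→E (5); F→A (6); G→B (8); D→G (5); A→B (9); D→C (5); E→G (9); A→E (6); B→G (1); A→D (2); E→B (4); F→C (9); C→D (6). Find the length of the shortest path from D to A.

Paths from D to A:
D-C-E-A: 5 + 5 + 9 = 19
D-G-E-A: 5 + 4 + 9 = 18
Shortest: 18.

18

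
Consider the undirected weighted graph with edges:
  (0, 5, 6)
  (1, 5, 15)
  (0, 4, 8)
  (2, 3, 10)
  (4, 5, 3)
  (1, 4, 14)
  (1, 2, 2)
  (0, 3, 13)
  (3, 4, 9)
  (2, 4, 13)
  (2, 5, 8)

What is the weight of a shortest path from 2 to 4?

11

Some routes from 2 to 4:
2→4: 13
2→5→0→4: 8 + 6 + 8 = 22
2→1→4: 2 + 14 = 16
2→3→4: 10 + 9 = 19
2→5→4: 8 + 3 = 11
2→1→5→4: 2 + 15 + 3 = 20
The minimum is 11.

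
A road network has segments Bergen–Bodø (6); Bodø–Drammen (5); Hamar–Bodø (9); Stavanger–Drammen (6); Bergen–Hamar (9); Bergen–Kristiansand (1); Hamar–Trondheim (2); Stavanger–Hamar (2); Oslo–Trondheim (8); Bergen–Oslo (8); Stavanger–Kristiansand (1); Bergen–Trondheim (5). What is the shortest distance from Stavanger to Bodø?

Comparing a few candidate routes:
Stavanger - Hamar - Bodø: 2 + 9 = 11
Stavanger - Hamar - Trondheim - Bergen - Bodø: 2 + 2 + 5 + 6 = 15
Stavanger - Drammen - Bodø: 6 + 5 = 11
Stavanger - Hamar - Bergen - Bodø: 2 + 9 + 6 = 17
Stavanger - Kristiansand - Bergen - Bodø: 1 + 1 + 6 = 8
Shortest: 8.

8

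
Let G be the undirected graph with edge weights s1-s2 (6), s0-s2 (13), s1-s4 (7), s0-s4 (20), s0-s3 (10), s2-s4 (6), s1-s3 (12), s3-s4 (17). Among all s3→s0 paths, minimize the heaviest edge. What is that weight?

Some routes from s3 to s0:
s3→s4→s2→s0: max(17, 6, 13) = 17
s3→s4→s1→s2→s0: max(17, 7, 6, 13) = 17
s3→s1→s2→s0: max(12, 6, 13) = 13
s3→s1→s4→s2→s0: max(12, 7, 6, 13) = 13
s3→s0: max(10) = 10
Smallest bottleneck: 10.

10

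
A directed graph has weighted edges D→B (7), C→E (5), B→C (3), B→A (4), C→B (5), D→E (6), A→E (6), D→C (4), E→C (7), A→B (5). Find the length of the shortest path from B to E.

Paths from B to E:
B→A→E: 4 + 6 = 10
B→C→E: 3 + 5 = 8
The minimum is 8.

8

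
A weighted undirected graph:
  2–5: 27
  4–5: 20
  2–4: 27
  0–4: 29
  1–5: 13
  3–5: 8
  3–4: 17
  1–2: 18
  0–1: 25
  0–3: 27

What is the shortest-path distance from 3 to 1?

21

Some routes from 3 to 1:
3 → 5 → 2 → 1: 8 + 27 + 18 = 53
3 → 0 → 1: 27 + 25 = 52
3 → 5 → 1: 8 + 13 = 21
3 → 4 → 5 → 1: 17 + 20 + 13 = 50
Best route has total 21.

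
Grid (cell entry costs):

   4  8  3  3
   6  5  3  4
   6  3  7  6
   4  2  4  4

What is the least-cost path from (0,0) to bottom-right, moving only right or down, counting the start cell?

Take r0c0→r1c0→r1c1→r2c1→r3c1→r3c2→r3c3 for a total of 4 + 6 + 5 + 3 + 2 + 4 + 4 = 28.
(Top row then right column would cost 32.)

28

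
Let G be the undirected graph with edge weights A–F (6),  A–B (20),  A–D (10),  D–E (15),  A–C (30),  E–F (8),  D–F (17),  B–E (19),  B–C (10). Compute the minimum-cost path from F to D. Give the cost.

Comparing a few candidate routes:
F-E-B-A-D: 8 + 19 + 20 + 10 = 57
F-A-B-E-D: 6 + 20 + 19 + 15 = 60
F-D: 17
F-A-D: 6 + 10 = 16
F-E-D: 8 + 15 = 23
F-E-B-C-A-D: 8 + 19 + 10 + 30 + 10 = 77
Best route has total 16.

16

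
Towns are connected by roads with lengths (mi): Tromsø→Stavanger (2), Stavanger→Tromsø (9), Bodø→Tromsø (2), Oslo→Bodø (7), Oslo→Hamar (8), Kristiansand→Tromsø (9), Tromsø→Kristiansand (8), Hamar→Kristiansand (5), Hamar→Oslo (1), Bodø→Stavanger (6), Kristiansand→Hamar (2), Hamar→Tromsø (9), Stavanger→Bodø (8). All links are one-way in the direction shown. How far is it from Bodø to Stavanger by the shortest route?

4

Paths from Bodø to Stavanger:
Bodø -> Tromsø -> Stavanger: 2 + 2 = 4
Bodø -> Stavanger: 6
Best route has total 4 mi.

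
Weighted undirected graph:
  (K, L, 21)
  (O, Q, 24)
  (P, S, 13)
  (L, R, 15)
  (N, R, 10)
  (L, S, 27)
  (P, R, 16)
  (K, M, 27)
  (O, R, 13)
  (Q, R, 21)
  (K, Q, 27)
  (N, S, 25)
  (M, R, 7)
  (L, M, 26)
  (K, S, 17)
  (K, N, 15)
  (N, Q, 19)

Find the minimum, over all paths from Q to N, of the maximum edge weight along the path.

19

A few of the Q→N routes:
Q - R - N: max(21, 10) = 21
Q - R - L - K - N: max(21, 15, 21, 15) = 21
Q - N: max(19) = 19
Smallest bottleneck: 19.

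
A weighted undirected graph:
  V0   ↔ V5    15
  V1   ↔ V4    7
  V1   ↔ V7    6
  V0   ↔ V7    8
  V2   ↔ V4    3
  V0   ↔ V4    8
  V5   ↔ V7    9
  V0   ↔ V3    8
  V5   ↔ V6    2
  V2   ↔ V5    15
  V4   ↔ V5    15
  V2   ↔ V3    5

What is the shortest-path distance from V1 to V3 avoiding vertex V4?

22

Routes from V1 to V3 avoiding V4:
V1 -> V7 -> V5 -> V2 -> V3: 6 + 9 + 15 + 5 = 35
V1 -> V7 -> V5 -> V0 -> V3: 6 + 9 + 15 + 8 = 38
V1 -> V7 -> V0 -> V5 -> V2 -> V3: 6 + 8 + 15 + 15 + 5 = 49
V1 -> V7 -> V0 -> V3: 6 + 8 + 8 = 22
Shortest: 22.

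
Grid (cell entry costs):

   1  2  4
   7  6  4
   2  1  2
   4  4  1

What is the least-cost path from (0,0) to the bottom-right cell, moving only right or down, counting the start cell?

One optimal route is (0,0) -> (0,1) -> (1,1) -> (2,1) -> (2,2) -> (3,2).
Its cost is 1 + 2 + 6 + 1 + 2 + 1 = 13.

13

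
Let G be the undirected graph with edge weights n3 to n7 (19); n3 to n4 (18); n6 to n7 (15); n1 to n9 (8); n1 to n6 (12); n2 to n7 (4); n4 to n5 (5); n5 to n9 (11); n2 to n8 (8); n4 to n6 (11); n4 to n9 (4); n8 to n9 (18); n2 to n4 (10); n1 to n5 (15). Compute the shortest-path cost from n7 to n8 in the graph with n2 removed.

Checking several routes:
n7 -> n6 -> n4 -> n9 -> n8: 15 + 11 + 4 + 18 = 48
n7 -> n6 -> n1 -> n5 -> n4 -> n9 -> n8: 15 + 12 + 15 + 5 + 4 + 18 = 69
n7 -> n6 -> n4 -> n5 -> n9 -> n8: 15 + 11 + 5 + 11 + 18 = 60
n7 -> n6 -> n1 -> n9 -> n8: 15 + 12 + 8 + 18 = 53
n7 -> n3 -> n4 -> n9 -> n8: 19 + 18 + 4 + 18 = 59
The minimum is 48.

48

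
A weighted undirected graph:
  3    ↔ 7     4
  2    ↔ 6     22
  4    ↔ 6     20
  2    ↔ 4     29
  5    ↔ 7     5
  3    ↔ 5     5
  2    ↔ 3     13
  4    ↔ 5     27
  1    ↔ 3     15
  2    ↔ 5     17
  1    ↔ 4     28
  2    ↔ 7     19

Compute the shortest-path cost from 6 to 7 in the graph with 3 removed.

Comparing a few candidate routes:
6-4-5-7: 20 + 27 + 5 = 52
6-2-5-7: 22 + 17 + 5 = 44
6-4-2-5-7: 20 + 29 + 17 + 5 = 71
6-4-2-7: 20 + 29 + 19 = 68
6-4-5-2-7: 20 + 27 + 17 + 19 = 83
6-2-7: 22 + 19 = 41
The minimum is 41.

41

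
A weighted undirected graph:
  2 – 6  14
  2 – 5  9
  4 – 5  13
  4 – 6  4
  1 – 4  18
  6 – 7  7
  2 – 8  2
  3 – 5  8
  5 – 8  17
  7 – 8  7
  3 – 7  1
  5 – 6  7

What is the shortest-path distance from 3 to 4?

12

Comparing a few candidate routes:
3→5→4: 8 + 13 = 21
3→7→6→4: 1 + 7 + 4 = 12
3→5→6→4: 8 + 7 + 4 = 19
Shortest: 12.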